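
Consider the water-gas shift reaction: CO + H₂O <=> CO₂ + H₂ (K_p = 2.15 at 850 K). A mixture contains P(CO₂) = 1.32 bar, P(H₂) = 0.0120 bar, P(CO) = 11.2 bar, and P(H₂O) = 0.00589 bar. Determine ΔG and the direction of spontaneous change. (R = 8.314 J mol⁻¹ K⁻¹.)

ΔG = -15.5 kJ/mol; the forward reaction is spontaneous

Q_p = P(CO₂)·P(H₂) / (P(CO)·P(H₂O)) = (1.32)·(0.0120) / ((11.2)·(0.00589)) = 0.240
ΔG = RT ln(Q_p/K_p) = (8.314 J mol⁻¹ K⁻¹)(850 K) × ln(0.240/2.15)
   = (7.067 kJ/mol)(-2.193) = -15.5 kJ/mol
ΔG < 0, so the forward reaction is spontaneous (proceeds forward).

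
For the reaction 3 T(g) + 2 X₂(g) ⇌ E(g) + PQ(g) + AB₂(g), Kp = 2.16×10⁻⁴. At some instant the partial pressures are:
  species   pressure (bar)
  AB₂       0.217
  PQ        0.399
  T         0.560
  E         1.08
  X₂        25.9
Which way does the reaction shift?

toward reactants

Qp = P(E)·P(PQ)·P(AB₂) / (P(T)³·P(X₂)²) = (1.08)·(0.399)·(0.217) / ((0.560)³·(25.9)²) = 7.94×10⁻⁴
Qp = 7.94×10⁻⁴ > Kp = 2.16×10⁻⁴, so the reverse reaction proceeds.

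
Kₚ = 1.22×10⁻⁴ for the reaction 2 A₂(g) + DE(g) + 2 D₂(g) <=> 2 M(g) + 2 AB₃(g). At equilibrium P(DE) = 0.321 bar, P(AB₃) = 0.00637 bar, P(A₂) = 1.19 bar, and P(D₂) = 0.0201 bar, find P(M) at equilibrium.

P(M) = 0.0235 bar

At equilibrium, Kₚ = P(M)²·P(AB₃)² / (P(A₂)²·P(DE)·P(D₂)²) = 1.22×10⁻⁴.
(P(M))²·(0.00637)² / ((1.19)²·(0.321)·(0.0201)²) = 1.22×10⁻⁴
P(M)² = 5.52×10⁻⁴ ⇒ P(M) = 0.0235 bar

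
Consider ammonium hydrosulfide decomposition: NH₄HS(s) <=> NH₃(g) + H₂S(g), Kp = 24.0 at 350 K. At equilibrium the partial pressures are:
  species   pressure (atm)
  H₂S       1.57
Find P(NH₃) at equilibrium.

P(NH₃) = 15.3 atm

(NH₄HS is a pure solid — omitted from Kp.)
At equilibrium, Kp = P(NH₃)·P(H₂S) = 24.0.
(P(NH₃))·(1.57) = 24.0
P(NH₃) = 15.3 atm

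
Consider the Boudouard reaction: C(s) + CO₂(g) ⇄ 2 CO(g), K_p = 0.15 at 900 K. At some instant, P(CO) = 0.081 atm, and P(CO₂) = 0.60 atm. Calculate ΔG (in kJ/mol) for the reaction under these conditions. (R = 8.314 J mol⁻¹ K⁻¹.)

ΔG = -19.6 kJ/mol

(C is a pure solid — omitted from Q_p.)
Q_p = P(CO)² / P(CO₂) = (0.081)² / (0.60) = 0.0109
ΔG = RT ln(Q_p/K_p) = (8.314 J mol⁻¹ K⁻¹)(900 K) × ln(0.0109/0.15)
   = (7.483 kJ/mol)(-2.622) = -19.6 kJ/mol
ΔG < 0, so the forward reaction is spontaneous (proceeds forward).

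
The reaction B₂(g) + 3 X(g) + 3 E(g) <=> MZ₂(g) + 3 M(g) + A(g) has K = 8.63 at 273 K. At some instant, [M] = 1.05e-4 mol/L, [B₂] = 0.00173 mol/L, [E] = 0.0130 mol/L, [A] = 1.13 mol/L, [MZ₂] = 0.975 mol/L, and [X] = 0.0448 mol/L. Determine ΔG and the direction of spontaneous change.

Q = [MZ₂]·[M]³·[A] / ([B₂]·[X]³·[E]³) = (0.975)·(1.05e-4)³·(1.13) / ((0.00173)·(0.0448)³·(0.0130)³) = 3.73
ΔG = RT ln(Q/K) = (8.314 J mol⁻¹ K⁻¹)(273 K) × ln(3.73/8.63)
   = (2.270 kJ/mol)(-0.8388) = -1.90 kJ/mol
ΔG < 0, so the forward reaction is spontaneous (proceeds forward).

ΔG = -1.90 kJ/mol; the forward reaction is spontaneous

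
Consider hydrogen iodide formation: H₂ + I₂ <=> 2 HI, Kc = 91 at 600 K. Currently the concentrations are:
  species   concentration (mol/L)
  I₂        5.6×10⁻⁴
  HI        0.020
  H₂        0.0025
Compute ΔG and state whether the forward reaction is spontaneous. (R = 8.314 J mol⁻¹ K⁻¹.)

ΔG = 5.71 kJ/mol; the forward reaction is non-spontaneous

Qc = [HI]² / ([H₂]·[I₂]) = (0.020)² / ((0.0025)·(5.6×10⁻⁴)) = 286
ΔG = RT ln(Qc/Kc) = (8.314 J mol⁻¹ K⁻¹)(600 K) × ln(286/91)
   = (4.988 kJ/mol)(1.145) = 5.71 kJ/mol
ΔG > 0, so the forward reaction is non-spontaneous (proceeds in reverse).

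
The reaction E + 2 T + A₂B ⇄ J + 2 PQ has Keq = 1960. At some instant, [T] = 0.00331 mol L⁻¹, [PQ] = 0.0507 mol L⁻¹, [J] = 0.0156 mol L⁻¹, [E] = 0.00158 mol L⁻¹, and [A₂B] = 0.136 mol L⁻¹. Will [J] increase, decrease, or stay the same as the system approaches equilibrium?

decrease

Q = [J]·[PQ]² / ([E]·[T]²·[A₂B]) = (0.0156)·(0.0507)² / ((0.00158)·(0.00331)²·(0.136)) = 17000
Q = 17000 > Keq = 1960: net reverse reaction.
J is a product, so it decreases.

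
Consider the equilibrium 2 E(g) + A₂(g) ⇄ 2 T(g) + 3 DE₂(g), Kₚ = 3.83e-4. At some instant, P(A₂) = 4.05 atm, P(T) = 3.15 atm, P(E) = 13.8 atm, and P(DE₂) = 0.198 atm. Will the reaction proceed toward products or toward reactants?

Qₚ = P(T)²·P(DE₂)³ / (P(E)²·P(A₂)) = (3.15)²·(0.198)³ / ((13.8)²·(4.05)) = 9.99e-5
Qₚ = 9.99e-5 < Kₚ = 3.83e-4, so the forward reaction proceeds.

forward (toward products)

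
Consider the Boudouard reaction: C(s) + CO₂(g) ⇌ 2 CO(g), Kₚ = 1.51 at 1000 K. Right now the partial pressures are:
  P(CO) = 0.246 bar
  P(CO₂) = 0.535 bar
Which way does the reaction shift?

(C is a pure solid — omitted from Qₚ.)
Qₚ = P(CO)² / P(CO₂) = (0.246)² / (0.535) = 0.113
Qₚ = 0.113 < Kₚ = 1.51, so the forward reaction proceeds.

in the forward direction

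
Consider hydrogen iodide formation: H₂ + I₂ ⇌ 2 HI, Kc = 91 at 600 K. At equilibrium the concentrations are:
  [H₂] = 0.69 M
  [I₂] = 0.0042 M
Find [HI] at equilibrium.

[HI] = 0.51 M

At equilibrium, Kc = [HI]² / ([H₂]·[I₂]) = 91.
([HI])² / ((0.69)·(0.0042)) = 91
[HI]² = 0.264 ⇒ [HI] = 0.51 M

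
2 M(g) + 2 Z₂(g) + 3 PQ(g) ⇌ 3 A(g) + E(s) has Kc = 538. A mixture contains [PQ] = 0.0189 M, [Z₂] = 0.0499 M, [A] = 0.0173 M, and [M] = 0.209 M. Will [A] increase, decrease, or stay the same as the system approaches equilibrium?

decrease

(E is a pure solid — omitted from Qc.)
Qc = [A]³ / ([M]²·[Z₂]²·[PQ]³) = (0.0173)³ / ((0.209)²·(0.0499)²·(0.0189)³) = 7050
Qc = 7050 > Kc = 538: net reverse reaction.
A is a product, so it decreases.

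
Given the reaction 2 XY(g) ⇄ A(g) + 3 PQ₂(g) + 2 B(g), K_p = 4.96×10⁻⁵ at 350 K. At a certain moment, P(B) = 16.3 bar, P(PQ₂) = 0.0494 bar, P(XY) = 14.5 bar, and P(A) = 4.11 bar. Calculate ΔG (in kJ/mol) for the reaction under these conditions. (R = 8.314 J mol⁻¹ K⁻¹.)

ΔG = 7.38 kJ/mol

Q_p = P(A)·P(PQ₂)³·P(B)² / P(XY)² = (4.11)·(0.0494)³·(16.3)² / (14.5)² = 6.26×10⁻⁴
ΔG = RT ln(Q_p/K_p) = (8.314 J mol⁻¹ K⁻¹)(350 K) × ln(6.26×10⁻⁴/4.96×10⁻⁵)
   = (2.910 kJ/mol)(2.535) = 7.38 kJ/mol
ΔG > 0, so the forward reaction is non-spontaneous (proceeds in reverse).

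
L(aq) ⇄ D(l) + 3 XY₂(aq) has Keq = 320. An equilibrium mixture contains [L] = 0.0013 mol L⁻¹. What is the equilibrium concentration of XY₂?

(D is a pure liquid — omitted from Keq.)
At equilibrium, Keq = [XY₂]³ / [L] = 320.
([XY₂])³ / (0.0013) = 320
[XY₂]³ = 0.416 ⇒ [XY₂] = 0.75 mol L⁻¹

[XY₂] = 0.75 mol L⁻¹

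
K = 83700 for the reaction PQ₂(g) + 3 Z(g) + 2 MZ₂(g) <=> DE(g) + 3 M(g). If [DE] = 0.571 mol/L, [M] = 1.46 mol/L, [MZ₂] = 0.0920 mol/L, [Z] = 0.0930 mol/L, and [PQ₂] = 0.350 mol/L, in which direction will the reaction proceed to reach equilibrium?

Q = [DE]·[M]³ / ([PQ₂]·[Z]³·[MZ₂]²) = (0.571)·(1.46)³ / ((0.350)·(0.0930)³·(0.0920)²) = 7.46×10⁵
Q = 7.46×10⁵ > K = 83700, so the reverse reaction proceeds.

to the left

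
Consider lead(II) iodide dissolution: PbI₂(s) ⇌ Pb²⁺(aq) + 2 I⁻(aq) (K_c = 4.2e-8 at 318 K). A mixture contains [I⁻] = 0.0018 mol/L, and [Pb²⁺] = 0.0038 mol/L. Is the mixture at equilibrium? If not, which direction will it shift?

(PbI₂ is a pure solid — omitted from Q_c.)
Q_c = [Pb²⁺]·[I⁻]² = (0.0038)·(0.0018)² = 1.2e-8
Q_c = 1.2e-8 < K_c = 4.2e-8: net forward reaction.

no; Q < K, reaction proceeds forward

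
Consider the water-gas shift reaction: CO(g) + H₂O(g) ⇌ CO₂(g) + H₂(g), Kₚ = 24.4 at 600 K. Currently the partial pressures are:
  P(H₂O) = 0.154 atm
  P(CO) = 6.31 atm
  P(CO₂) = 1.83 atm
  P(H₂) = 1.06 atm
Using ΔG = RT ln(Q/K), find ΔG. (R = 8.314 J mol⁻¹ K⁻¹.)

ΔG = -12.5 kJ/mol

Qₚ = P(CO₂)·P(H₂) / (P(CO)·P(H₂O)) = (1.83)·(1.06) / ((6.31)·(0.154)) = 2.00
ΔG = RT ln(Qₚ/Kₚ) = (8.314 J mol⁻¹ K⁻¹)(600 K) × ln(2.00/24.4)
   = (4.988 kJ/mol)(-2.501) = -12.5 kJ/mol
ΔG < 0, so the forward reaction is spontaneous (proceeds forward).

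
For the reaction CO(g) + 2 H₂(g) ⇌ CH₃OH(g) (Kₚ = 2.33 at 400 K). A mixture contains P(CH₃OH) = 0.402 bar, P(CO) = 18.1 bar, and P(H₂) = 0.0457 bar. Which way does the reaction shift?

toward reactants

Qₚ = P(CH₃OH) / (P(CO)·P(H₂)²) = (0.402) / ((18.1)·(0.0457)²) = 10.6
Qₚ = 10.6 > Kₚ = 2.33, so the reverse reaction proceeds.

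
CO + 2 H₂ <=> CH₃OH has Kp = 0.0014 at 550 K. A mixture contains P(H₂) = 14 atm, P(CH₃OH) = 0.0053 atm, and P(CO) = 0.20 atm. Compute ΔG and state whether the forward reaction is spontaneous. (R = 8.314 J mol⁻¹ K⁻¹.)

ΔG = -10.7 kJ/mol; the forward reaction is spontaneous

Qp = P(CH₃OH) / (P(CO)·P(H₂)²) = (0.0053) / ((0.20)·(14)²) = 1.35×10⁻⁴
ΔG = RT ln(Qp/Kp) = (8.314 J mol⁻¹ K⁻¹)(550 K) × ln(1.35×10⁻⁴/0.0014)
   = (4.573 kJ/mol)(-2.339) = -10.7 kJ/mol
ΔG < 0, so the forward reaction is spontaneous (proceeds forward).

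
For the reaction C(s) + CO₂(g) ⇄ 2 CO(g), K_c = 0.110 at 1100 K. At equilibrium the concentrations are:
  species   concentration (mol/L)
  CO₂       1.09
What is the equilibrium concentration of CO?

[CO] = 0.346 mol/L

(C is a pure solid — omitted from K_c.)
At equilibrium, K_c = [CO]² / [CO₂] = 0.110.
([CO])² / (1.09) = 0.110
[CO]² = 0.120 ⇒ [CO] = 0.346 mol/L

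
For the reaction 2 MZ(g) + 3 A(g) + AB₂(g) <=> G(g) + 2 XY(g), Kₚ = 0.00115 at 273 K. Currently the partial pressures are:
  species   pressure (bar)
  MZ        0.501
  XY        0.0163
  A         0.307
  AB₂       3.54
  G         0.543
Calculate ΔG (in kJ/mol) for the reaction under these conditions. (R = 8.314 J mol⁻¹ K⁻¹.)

ΔG = 3.60 kJ/mol

Qₚ = P(G)·P(XY)² / (P(MZ)²·P(A)³·P(AB₂)) = (0.543)·(0.0163)² / ((0.501)²·(0.307)³·(3.54)) = 0.00561
ΔG = RT ln(Qₚ/Kₚ) = (8.314 J mol⁻¹ K⁻¹)(273 K) × ln(0.00561/0.00115)
   = (2.270 kJ/mol)(1.585) = 3.60 kJ/mol
ΔG > 0, so the forward reaction is non-spontaneous (proceeds in reverse).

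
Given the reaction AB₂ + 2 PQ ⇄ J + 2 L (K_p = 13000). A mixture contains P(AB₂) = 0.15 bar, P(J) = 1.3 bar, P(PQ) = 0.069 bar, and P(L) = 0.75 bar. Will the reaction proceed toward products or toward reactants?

Q_p = P(J)·P(L)² / (P(AB₂)·P(PQ)²) = (1.3)·(0.75)² / ((0.15)·(0.069)²) = 1000
Q_p = 1000 < K_p = 13000, so the forward reaction proceeds.

to the right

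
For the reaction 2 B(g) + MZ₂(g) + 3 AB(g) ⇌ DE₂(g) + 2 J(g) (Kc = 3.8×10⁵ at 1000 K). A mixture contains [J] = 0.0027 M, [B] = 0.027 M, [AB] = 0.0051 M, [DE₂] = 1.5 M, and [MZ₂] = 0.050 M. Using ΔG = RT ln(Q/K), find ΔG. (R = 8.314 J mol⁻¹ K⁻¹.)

ΔG = 14.8 kJ/mol

Qc = [DE₂]·[J]² / ([B]²·[MZ₂]·[AB]³) = (1.5)·(0.0027)² / ((0.027)²·(0.050)·(0.0051)³) = 2.26×10⁶
ΔG = RT ln(Qc/Kc) = (8.314 J mol⁻¹ K⁻¹)(1000 K) × ln(2.26×10⁶/3.8×10⁵)
   = (8.314 kJ/mol)(1.783) = 14.8 kJ/mol
ΔG > 0, so the forward reaction is non-spontaneous (proceeds in reverse).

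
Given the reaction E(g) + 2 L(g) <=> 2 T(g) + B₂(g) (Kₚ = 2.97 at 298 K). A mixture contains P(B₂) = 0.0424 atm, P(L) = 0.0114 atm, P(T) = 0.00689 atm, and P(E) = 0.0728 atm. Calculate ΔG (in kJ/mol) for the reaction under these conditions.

Qₚ = P(T)²·P(B₂) / (P(E)·P(L)²) = (0.00689)²·(0.0424) / ((0.0728)·(0.0114)²) = 0.213
ΔG = RT ln(Qₚ/Kₚ) = (8.314 J mol⁻¹ K⁻¹)(298 K) × ln(0.213/2.97)
   = (2.478 kJ/mol)(-2.635) = -6.53 kJ/mol
ΔG < 0, so the forward reaction is spontaneous (proceeds forward).

ΔG = -6.53 kJ/mol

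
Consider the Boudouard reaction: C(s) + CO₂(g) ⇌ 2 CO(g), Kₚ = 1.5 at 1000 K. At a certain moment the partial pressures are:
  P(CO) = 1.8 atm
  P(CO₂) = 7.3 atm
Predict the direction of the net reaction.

in the forward direction

(C is a pure solid — omitted from Qₚ.)
Qₚ = P(CO)² / P(CO₂) = (1.8)² / (7.3) = 0.44
Qₚ = 0.44 < Kₚ = 1.5, so the forward reaction proceeds.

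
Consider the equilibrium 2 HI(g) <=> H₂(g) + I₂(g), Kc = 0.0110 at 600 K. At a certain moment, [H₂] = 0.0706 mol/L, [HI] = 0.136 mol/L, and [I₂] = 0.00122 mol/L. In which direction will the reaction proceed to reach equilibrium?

Qc = [H₂]·[I₂] / [HI]² = (0.0706)·(0.00122) / (0.136)² = 0.00466
Qc = 0.00466 < Kc = 0.0110, so the forward reaction proceeds.

forward (toward products)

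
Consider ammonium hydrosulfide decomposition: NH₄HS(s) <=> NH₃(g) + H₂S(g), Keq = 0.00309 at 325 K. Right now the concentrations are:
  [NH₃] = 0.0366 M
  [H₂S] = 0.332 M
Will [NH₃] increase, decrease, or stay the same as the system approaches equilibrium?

(NH₄HS is a pure solid — omitted from Q.)
Q = [NH₃]·[H₂S] = (0.0366)·(0.332) = 0.0122
Q = 0.0122 > Keq = 0.00309: net reverse reaction.
NH₃ is a product, so it decreases.

decrease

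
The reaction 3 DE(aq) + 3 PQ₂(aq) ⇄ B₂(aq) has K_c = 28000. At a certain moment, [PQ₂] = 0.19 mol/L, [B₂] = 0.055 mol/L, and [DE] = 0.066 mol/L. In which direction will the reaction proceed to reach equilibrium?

Q_c = [B₂] / ([DE]³·[PQ₂]³) = (0.055) / ((0.066)³·(0.19)³) = 28000
Q_c = 28000 = K_c, so the system is already at equilibrium.

no net change (already at equilibrium)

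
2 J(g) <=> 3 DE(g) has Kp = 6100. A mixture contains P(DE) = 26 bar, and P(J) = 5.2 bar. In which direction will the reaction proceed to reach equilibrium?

Qp = P(DE)³ / P(J)² = (26)³ / (5.2)² = 650
Qp = 650 < Kp = 6100, so the forward reaction proceeds.

in the forward direction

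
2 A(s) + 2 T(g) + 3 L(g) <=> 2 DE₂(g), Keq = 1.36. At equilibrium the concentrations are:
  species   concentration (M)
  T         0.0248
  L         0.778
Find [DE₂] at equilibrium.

[DE₂] = 0.0198 M

(A is a pure solid — omitted from Keq.)
At equilibrium, Keq = [DE₂]² / ([T]²·[L]³) = 1.36.
([DE₂])² / ((0.0248)²·(0.778)³) = 1.36
[DE₂]² = 3.94×10⁻⁴ ⇒ [DE₂] = 0.0198 M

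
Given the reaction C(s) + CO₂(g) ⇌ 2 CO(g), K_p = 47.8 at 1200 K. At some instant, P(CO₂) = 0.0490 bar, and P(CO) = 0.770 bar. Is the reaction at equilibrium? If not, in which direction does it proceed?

in the forward direction

(C is a pure solid — omitted from Q_p.)
Q_p = P(CO)² / P(CO₂) = (0.770)² / (0.0490) = 12.1
Q_p = 12.1 < K_p = 47.8, so the forward reaction proceeds.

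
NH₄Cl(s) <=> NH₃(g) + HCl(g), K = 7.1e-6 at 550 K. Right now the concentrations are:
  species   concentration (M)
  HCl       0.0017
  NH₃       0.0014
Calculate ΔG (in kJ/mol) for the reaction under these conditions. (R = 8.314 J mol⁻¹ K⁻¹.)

(NH₄Cl is a pure solid — omitted from Q.)
Q = [NH₃]·[HCl] = (0.0014)·(0.0017) = 2.38e-6
ΔG = RT ln(Q/K) = (8.314 J mol⁻¹ K⁻¹)(550 K) × ln(2.38e-6/7.1e-6)
   = (4.573 kJ/mol)(-1.093) = -5.00 kJ/mol
ΔG < 0, so the forward reaction is spontaneous (proceeds forward).

ΔG = -5.00 kJ/mol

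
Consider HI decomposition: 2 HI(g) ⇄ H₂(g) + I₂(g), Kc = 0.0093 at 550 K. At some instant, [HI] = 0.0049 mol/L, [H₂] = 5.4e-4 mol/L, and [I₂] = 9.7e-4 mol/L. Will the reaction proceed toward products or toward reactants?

Qc = [H₂]·[I₂] / [HI]² = (5.4e-4)·(9.7e-4) / (0.0049)² = 0.022
Qc = 0.022 > Kc = 0.0093, so the reverse reaction proceeds.

reverse (toward reactants)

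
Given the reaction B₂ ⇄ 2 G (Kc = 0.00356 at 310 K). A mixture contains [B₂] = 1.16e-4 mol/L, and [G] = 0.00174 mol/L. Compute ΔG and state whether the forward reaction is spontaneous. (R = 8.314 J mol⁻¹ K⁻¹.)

Qc = [G]² / [B₂] = (0.00174)² / (1.16e-4) = 0.0261
ΔG = RT ln(Qc/Kc) = (8.314 J mol⁻¹ K⁻¹)(310 K) × ln(0.0261/0.00356)
   = (2.577 kJ/mol)(1.992) = 5.13 kJ/mol
ΔG > 0, so the forward reaction is non-spontaneous (proceeds in reverse).

ΔG = 5.13 kJ/mol; the forward reaction is non-spontaneous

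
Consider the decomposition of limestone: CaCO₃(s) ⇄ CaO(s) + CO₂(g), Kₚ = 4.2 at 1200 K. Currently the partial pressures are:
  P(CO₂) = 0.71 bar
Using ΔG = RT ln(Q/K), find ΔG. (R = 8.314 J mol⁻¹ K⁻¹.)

ΔG = -17.7 kJ/mol

(CaCO₃, CaO are pure solids — omitted from Qₚ.)
Qₚ = P(CO₂) = 0.710
ΔG = RT ln(Qₚ/Kₚ) = (8.314 J mol⁻¹ K⁻¹)(1200 K) × ln(0.710/4.2)
   = (9.977 kJ/mol)(-1.778) = -17.7 kJ/mol
ΔG < 0, so the forward reaction is spontaneous (proceeds forward).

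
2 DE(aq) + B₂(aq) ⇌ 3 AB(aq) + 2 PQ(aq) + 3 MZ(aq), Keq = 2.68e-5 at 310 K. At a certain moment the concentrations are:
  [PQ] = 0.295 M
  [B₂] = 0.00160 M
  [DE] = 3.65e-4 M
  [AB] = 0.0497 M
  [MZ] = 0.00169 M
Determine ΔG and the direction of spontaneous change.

Q = [AB]³·[PQ]²·[MZ]³ / ([DE]²·[B₂]) = (0.0497)³·(0.295)²·(0.00169)³ / ((3.65e-4)²·(0.00160)) = 2.42e-4
ΔG = RT ln(Q/Keq) = (8.314 J mol⁻¹ K⁻¹)(310 K) × ln(2.42e-4/2.68e-5)
   = (2.577 kJ/mol)(2.201) = 5.67 kJ/mol
ΔG > 0, so the forward reaction is non-spontaneous (proceeds in reverse).

ΔG = 5.67 kJ/mol; the forward reaction is non-spontaneous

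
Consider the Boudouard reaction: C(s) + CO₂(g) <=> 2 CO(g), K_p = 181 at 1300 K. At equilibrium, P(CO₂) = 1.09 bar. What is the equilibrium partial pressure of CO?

(C is a pure solid — omitted from K_p.)
At equilibrium, K_p = P(CO)² / P(CO₂) = 181.
(P(CO))² / (1.09) = 181
P(CO)² = 197 ⇒ P(CO) = 14.0 bar

P(CO) = 14.0 bar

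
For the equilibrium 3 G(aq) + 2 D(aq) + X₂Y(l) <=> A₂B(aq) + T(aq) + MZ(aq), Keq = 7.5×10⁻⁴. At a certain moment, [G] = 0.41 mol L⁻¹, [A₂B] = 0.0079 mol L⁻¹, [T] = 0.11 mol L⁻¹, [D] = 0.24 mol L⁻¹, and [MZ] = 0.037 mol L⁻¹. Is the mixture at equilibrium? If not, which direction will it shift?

no; Q > K, reaction proceeds in reverse

(X₂Y is a pure liquid — omitted from Q.)
Q = [A₂B]·[T]·[MZ] / ([G]³·[D]²) = (0.0079)·(0.11)·(0.037) / ((0.41)³·(0.24)²) = 0.0081
Q = 0.0081 > Keq = 7.5×10⁻⁴: net reverse reaction.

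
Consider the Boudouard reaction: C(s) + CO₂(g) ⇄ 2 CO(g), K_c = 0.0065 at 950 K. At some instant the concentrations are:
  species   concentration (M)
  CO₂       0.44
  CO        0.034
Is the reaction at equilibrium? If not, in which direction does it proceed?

(C is a pure solid — omitted from Q_c.)
Q_c = [CO]² / [CO₂] = (0.034)² / (0.44) = 0.0026
Q_c = 0.0026 < K_c = 0.0065, so the forward reaction proceeds.

toward products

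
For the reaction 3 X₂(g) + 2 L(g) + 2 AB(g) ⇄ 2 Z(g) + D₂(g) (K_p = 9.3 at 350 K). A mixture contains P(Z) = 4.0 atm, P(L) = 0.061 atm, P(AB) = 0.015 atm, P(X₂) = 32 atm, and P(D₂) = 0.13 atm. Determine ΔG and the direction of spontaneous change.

Q_p = P(Z)²·P(D₂) / (P(X₂)³·P(L)²·P(AB)²) = (4.0)²·(0.13) / ((32)³·(0.061)²·(0.015)²) = 75.8
ΔG = RT ln(Q_p/K_p) = (8.314 J mol⁻¹ K⁻¹)(350 K) × ln(75.8/9.3)
   = (2.910 kJ/mol)(2.098) = 6.11 kJ/mol
ΔG > 0, so the forward reaction is non-spontaneous (proceeds in reverse).

ΔG = 6.11 kJ/mol; the forward reaction is non-spontaneous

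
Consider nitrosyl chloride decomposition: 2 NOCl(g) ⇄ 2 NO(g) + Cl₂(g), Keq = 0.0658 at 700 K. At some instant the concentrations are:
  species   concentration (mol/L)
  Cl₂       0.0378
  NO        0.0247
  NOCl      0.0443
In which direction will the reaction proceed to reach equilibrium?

in the forward direction

Q = [NO]²·[Cl₂] / [NOCl]² = (0.0247)²·(0.0378) / (0.0443)² = 0.0118
Q = 0.0118 < Keq = 0.0658, so the forward reaction proceeds.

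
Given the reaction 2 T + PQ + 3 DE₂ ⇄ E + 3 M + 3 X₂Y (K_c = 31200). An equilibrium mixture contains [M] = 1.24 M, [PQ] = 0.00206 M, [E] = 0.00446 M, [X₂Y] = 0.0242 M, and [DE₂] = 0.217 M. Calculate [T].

[T] = 4.28×10⁻⁴ M

At equilibrium, K_c = [E]·[M]³·[X₂Y]³ / ([T]²·[PQ]·[DE₂]³) = 31200.
(0.00446)·(1.24)³·(0.0242)³ / (([T])²·(0.00206)·(0.217)³) = 31200
[T]² = 1.84×10⁻⁷ ⇒ [T] = 4.28×10⁻⁴ M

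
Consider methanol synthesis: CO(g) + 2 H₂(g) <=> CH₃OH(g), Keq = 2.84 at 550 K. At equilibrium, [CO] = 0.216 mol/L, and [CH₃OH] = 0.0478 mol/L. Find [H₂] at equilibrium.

[H₂] = 0.279 mol/L

At equilibrium, Keq = [CH₃OH] / ([CO]·[H₂]²) = 2.84.
(0.0478) / ((0.216)·([H₂])²) = 2.84
[H₂]² = 0.0779 ⇒ [H₂] = 0.279 mol/L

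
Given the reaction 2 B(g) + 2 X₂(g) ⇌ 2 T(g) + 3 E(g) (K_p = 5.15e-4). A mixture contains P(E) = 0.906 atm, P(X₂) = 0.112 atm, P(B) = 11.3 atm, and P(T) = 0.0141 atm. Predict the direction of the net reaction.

Q_p = P(T)²·P(E)³ / (P(B)²·P(X₂)²) = (0.0141)²·(0.906)³ / ((11.3)²·(0.112)²) = 9.23e-5
Q_p = 9.23e-5 < K_p = 5.15e-4, so the forward reaction proceeds.

to the right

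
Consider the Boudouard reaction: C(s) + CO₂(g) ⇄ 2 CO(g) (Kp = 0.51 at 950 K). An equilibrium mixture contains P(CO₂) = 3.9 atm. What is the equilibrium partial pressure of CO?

(C is a pure solid — omitted from Kp.)
At equilibrium, Kp = P(CO)² / P(CO₂) = 0.51.
(P(CO))² / (3.9) = 0.51
P(CO)² = 1.99 ⇒ P(CO) = 1.4 atm

P(CO) = 1.4 atm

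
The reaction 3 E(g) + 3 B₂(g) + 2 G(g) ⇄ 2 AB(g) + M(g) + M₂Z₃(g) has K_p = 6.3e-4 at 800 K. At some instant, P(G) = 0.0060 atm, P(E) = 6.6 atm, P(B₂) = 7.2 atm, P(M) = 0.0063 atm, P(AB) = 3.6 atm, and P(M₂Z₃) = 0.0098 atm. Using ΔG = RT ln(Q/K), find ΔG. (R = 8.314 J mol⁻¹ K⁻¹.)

ΔG = -7.40 kJ/mol

Q_p = P(AB)²·P(M)·P(M₂Z₃) / (P(E)³·P(B₂)³·P(G)²) = (3.6)²·(0.0063)·(0.0098) / ((6.6)³·(7.2)³·(0.0060)²) = 2.07e-4
ΔG = RT ln(Q_p/K_p) = (8.314 J mol⁻¹ K⁻¹)(800 K) × ln(2.07e-4/6.3e-4)
   = (6.651 kJ/mol)(-1.113) = -7.40 kJ/mol
ΔG < 0, so the forward reaction is spontaneous (proceeds forward).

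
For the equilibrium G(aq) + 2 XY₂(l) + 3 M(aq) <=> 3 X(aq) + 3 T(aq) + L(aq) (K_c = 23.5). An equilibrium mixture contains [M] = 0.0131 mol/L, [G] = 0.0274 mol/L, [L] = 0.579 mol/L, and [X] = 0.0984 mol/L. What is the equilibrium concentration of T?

[T] = 0.138 mol/L

(XY₂ is a pure liquid — omitted from K_c.)
At equilibrium, K_c = [X]³·[T]³·[L] / ([G]·[M]³) = 23.5.
(0.0984)³·([T])³·(0.579) / ((0.0274)·(0.0131)³) = 23.5
[T]³ = 0.00262 ⇒ [T] = 0.138 mol/L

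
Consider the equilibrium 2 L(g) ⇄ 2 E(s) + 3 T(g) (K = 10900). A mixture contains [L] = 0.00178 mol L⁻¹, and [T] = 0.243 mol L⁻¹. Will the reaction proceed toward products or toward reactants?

in the forward direction

(E is a pure solid — omitted from Q.)
Q = [T]³ / [L]² = (0.243)³ / (0.00178)² = 4530
Q = 4530 < K = 10900, so the forward reaction proceeds.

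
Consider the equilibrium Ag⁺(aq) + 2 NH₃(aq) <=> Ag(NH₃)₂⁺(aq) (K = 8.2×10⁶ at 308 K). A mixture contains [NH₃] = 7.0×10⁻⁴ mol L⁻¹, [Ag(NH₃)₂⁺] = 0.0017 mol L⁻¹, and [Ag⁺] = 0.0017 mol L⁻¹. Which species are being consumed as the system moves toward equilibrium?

Ag⁺, NH₃ (reactants)

Q = [Ag(NH₃)₂⁺] / ([Ag⁺]·[NH₃]²) = (0.0017) / ((0.0017)·(7.0×10⁻⁴)²) = 2.0×10⁶
Q = 2.0×10⁶ < K = 8.2×10⁶: net forward reaction.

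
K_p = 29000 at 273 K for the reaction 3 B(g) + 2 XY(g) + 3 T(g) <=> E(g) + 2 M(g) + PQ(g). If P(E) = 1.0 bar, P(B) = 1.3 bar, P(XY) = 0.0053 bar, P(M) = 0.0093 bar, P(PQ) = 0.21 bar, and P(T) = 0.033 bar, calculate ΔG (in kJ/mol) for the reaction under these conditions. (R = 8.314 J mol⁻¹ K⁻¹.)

Q_p = P(E)·P(M)²·P(PQ) / (P(B)³·P(XY)²·P(T)³) = (1.0)·(0.0093)²·(0.21) / ((1.3)³·(0.0053)²·(0.033)³) = 8190
ΔG = RT ln(Q_p/K_p) = (8.314 J mol⁻¹ K⁻¹)(273 K) × ln(8190/29000)
   = (2.270 kJ/mol)(-1.264) = -2.87 kJ/mol
ΔG < 0, so the forward reaction is spontaneous (proceeds forward).

ΔG = -2.87 kJ/mol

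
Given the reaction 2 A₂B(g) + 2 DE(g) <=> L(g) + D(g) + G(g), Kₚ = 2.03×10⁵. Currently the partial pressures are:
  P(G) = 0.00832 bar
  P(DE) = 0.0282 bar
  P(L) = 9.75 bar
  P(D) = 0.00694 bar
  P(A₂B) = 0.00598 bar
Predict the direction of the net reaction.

Qₚ = P(L)·P(D)·P(G) / (P(A₂B)²·P(DE)²) = (9.75)·(0.00694)·(0.00832) / ((0.00598)²·(0.0282)²) = 19800
Qₚ = 19800 < Kₚ = 2.03×10⁵, so the forward reaction proceeds.

in the forward direction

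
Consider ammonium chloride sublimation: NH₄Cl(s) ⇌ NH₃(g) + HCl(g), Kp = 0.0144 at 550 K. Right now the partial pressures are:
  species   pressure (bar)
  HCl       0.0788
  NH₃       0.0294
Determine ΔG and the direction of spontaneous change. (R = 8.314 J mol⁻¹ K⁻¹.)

(NH₄Cl is a pure solid — omitted from Qp.)
Qp = P(NH₃)·P(HCl) = (0.0294)·(0.0788) = 0.00232
ΔG = RT ln(Qp/Kp) = (8.314 J mol⁻¹ K⁻¹)(550 K) × ln(0.00232/0.0144)
   = (4.573 kJ/mol)(-1.826) = -8.35 kJ/mol
ΔG < 0, so the forward reaction is spontaneous (proceeds forward).

ΔG = -8.35 kJ/mol; the forward reaction is spontaneous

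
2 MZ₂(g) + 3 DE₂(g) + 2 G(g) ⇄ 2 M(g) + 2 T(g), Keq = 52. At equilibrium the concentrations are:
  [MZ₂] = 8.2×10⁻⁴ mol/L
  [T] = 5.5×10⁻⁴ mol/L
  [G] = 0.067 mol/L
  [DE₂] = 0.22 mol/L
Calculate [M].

[M] = 0.074 mol/L

At equilibrium, Keq = [M]²·[T]² / ([MZ₂]²·[DE₂]³·[G]²) = 52.
([M])²·(5.5×10⁻⁴)² / ((8.2×10⁻⁴)²·(0.22)³·(0.067)²) = 52
[M]² = 0.00552 ⇒ [M] = 0.074 mol/L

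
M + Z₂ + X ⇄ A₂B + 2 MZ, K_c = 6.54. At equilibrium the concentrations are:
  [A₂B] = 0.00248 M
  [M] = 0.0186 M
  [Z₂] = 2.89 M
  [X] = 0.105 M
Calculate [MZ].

[MZ] = 3.86 M

At equilibrium, K_c = [A₂B]·[MZ]² / ([M]·[Z₂]·[X]) = 6.54.
(0.00248)·([MZ])² / ((0.0186)·(2.89)·(0.105)) = 6.54
[MZ]² = 14.9 ⇒ [MZ] = 3.86 M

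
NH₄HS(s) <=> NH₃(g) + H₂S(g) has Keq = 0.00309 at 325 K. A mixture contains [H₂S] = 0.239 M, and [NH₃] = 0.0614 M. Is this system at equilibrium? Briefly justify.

no; Q > K, reaction proceeds in reverse

(NH₄HS is a pure solid — omitted from Q.)
Q = [NH₃]·[H₂S] = (0.0614)·(0.239) = 0.0147
Q = 0.0147 > Keq = 0.00309: net reverse reaction.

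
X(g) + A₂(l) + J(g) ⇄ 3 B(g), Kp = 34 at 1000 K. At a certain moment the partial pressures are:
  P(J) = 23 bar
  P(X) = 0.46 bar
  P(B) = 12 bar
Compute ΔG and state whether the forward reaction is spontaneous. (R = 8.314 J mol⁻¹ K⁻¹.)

ΔG = 13.0 kJ/mol; the forward reaction is non-spontaneous

(A₂ is a pure liquid — omitted from Qp.)
Qp = P(B)³ / (P(X)·P(J)) = (12)³ / ((0.46)·(23)) = 163
ΔG = RT ln(Qp/Kp) = (8.314 J mol⁻¹ K⁻¹)(1000 K) × ln(163/34)
   = (8.314 kJ/mol)(1.567) = 13.0 kJ/mol
ΔG > 0, so the forward reaction is non-spontaneous (proceeds in reverse).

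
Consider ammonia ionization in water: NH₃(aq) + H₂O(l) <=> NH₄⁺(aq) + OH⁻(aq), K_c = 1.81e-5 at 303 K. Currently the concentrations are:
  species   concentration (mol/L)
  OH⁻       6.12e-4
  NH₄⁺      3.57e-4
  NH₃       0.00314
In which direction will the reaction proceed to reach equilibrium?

to the left

(H₂O is a pure liquid — omitted from Q_c.)
Q_c = [NH₄⁺]·[OH⁻] / [NH₃] = (3.57e-4)·(6.12e-4) / (0.00314) = 6.96e-5
Q_c = 6.96e-5 > K_c = 1.81e-5, so the reverse reaction proceeds.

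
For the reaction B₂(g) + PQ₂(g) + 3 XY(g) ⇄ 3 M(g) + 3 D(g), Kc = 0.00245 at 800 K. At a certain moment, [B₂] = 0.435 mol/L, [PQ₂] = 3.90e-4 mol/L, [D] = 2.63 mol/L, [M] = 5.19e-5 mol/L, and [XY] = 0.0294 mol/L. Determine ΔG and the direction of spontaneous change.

ΔG = -9.47 kJ/mol; the forward reaction is spontaneous

Qc = [M]³·[D]³ / ([B₂]·[PQ₂]·[XY]³) = (5.19e-5)³·(2.63)³ / ((0.435)·(3.90e-4)·(0.0294)³) = 5.90e-4
ΔG = RT ln(Qc/Kc) = (8.314 J mol⁻¹ K⁻¹)(800 K) × ln(5.90e-4/0.00245)
   = (6.651 kJ/mol)(-1.424) = -9.47 kJ/mol
ΔG < 0, so the forward reaction is spontaneous (proceeds forward).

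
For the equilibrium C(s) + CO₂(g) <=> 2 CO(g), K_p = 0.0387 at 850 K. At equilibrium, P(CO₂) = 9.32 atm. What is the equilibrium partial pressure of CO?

(C is a pure solid — omitted from K_p.)
At equilibrium, K_p = P(CO)² / P(CO₂) = 0.0387.
(P(CO))² / (9.32) = 0.0387
P(CO)² = 0.361 ⇒ P(CO) = 0.601 atm

P(CO) = 0.601 atm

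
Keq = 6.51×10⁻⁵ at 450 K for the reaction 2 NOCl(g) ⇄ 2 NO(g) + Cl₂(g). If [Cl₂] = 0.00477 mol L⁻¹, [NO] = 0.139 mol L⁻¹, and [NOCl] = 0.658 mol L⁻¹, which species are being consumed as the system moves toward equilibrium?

NO, Cl₂ (products)

Q = [NO]²·[Cl₂] / [NOCl]² = (0.139)²·(0.00477) / (0.658)² = 2.13×10⁻⁴
Q = 2.13×10⁻⁴ > Keq = 6.51×10⁻⁵: net reverse reaction.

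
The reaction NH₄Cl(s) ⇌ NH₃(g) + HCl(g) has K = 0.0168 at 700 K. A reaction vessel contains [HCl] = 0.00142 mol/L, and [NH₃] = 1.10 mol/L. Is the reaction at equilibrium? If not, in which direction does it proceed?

(NH₄Cl is a pure solid — omitted from Q.)
Q = [NH₃]·[HCl] = (1.10)·(0.00142) = 0.00156
Q = 0.00156 < K = 0.0168, so the forward reaction proceeds.

toward products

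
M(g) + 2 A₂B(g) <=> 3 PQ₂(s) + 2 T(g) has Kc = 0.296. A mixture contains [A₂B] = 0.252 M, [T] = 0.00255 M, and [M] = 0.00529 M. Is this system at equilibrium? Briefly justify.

no; Q < K, reaction proceeds forward

(PQ₂ is a pure solid — omitted from Qc.)
Qc = [T]² / ([M]·[A₂B]²) = (0.00255)² / ((0.00529)·(0.252)²) = 0.0194
Qc = 0.0194 < Kc = 0.296: net forward reaction.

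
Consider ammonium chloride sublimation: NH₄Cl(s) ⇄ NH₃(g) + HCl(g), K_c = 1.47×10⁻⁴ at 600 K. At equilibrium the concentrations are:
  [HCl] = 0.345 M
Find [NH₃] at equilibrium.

(NH₄Cl is a pure solid — omitted from K_c.)
At equilibrium, K_c = [NH₃]·[HCl] = 1.47×10⁻⁴.
([NH₃])·(0.345) = 1.47×10⁻⁴
[NH₃] = 4.26×10⁻⁴ M

[NH₃] = 4.26×10⁻⁴ M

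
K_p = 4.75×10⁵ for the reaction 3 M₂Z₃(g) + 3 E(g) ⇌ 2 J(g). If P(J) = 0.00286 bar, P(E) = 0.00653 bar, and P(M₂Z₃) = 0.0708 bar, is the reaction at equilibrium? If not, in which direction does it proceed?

forward (toward products)

Q_p = P(J)² / (P(M₂Z₃)³·P(E)³) = (0.00286)² / ((0.0708)³·(0.00653)³) = 82800
Q_p = 82800 < K_p = 4.75×10⁵, so the forward reaction proceeds.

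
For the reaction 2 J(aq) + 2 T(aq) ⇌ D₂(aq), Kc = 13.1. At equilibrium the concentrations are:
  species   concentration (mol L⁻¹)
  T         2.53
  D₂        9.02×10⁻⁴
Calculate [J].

[J] = 0.00328 mol L⁻¹

At equilibrium, Kc = [D₂] / ([J]²·[T]²) = 13.1.
(9.02×10⁻⁴) / (([J])²·(2.53)²) = 13.1
[J]² = 1.08×10⁻⁵ ⇒ [J] = 0.00328 mol L⁻¹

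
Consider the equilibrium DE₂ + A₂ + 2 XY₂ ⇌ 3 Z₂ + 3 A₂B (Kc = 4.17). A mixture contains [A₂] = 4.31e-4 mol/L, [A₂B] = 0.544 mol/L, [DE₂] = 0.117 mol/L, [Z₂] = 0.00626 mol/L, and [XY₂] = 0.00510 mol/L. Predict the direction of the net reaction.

reverse (toward reactants)

Qc = [Z₂]³·[A₂B]³ / ([DE₂]·[A₂]·[XY₂]²) = (0.00626)³·(0.544)³ / ((0.117)·(4.31e-4)·(0.00510)²) = 30.1
Qc = 30.1 > Kc = 4.17, so the reverse reaction proceeds.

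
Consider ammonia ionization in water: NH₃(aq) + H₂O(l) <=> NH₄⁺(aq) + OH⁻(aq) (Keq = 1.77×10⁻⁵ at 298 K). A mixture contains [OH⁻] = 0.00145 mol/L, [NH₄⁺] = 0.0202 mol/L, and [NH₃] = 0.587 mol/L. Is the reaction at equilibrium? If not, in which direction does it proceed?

in the reverse direction

(H₂O is a pure liquid — omitted from Q.)
Q = [NH₄⁺]·[OH⁻] / [NH₃] = (0.0202)·(0.00145) / (0.587) = 4.99×10⁻⁵
Q = 4.99×10⁻⁵ > Keq = 1.77×10⁻⁵, so the reverse reaction proceeds.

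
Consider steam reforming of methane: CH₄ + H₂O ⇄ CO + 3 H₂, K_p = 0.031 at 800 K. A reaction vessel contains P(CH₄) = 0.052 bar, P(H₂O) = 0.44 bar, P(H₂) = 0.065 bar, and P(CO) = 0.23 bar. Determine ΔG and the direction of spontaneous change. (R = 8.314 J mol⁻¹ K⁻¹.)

ΔG = -16.1 kJ/mol; the forward reaction is spontaneous

Q_p = P(CO)·P(H₂)³ / (P(CH₄)·P(H₂O)) = (0.23)·(0.065)³ / ((0.052)·(0.44)) = 0.00276
ΔG = RT ln(Q_p/K_p) = (8.314 J mol⁻¹ K⁻¹)(800 K) × ln(0.00276/0.031)
   = (6.651 kJ/mol)(-2.419) = -16.1 kJ/mol
ΔG < 0, so the forward reaction is spontaneous (proceeds forward).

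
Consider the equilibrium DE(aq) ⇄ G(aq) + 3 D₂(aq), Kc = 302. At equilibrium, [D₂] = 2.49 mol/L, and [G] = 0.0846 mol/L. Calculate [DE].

[DE] = 0.00432 mol/L

At equilibrium, Kc = [G]·[D₂]³ / [DE] = 302.
(0.0846)·(2.49)³ / ([DE]) = 302
[DE] = 0.00432 mol/L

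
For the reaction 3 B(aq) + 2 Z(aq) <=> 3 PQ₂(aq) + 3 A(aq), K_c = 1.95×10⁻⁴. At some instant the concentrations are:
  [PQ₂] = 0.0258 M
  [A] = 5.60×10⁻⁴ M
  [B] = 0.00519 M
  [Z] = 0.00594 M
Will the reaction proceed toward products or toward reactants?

Q_c = [PQ₂]³·[A]³ / ([B]³·[Z]²) = (0.0258)³·(5.60×10⁻⁴)³ / ((0.00519)³·(0.00594)²) = 6.11×10⁻⁴
Q_c = 6.11×10⁻⁴ > K_c = 1.95×10⁻⁴, so the reverse reaction proceeds.

to the left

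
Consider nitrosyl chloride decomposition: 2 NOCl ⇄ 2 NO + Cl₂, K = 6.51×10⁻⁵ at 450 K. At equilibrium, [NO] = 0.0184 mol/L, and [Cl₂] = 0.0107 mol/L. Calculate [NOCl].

At equilibrium, K = [NO]²·[Cl₂] / [NOCl]² = 6.51×10⁻⁵.
(0.0184)²·(0.0107) / ([NOCl])² = 6.51×10⁻⁵
[NOCl]² = 0.0556 ⇒ [NOCl] = 0.236 mol/L

[NOCl] = 0.236 mol/L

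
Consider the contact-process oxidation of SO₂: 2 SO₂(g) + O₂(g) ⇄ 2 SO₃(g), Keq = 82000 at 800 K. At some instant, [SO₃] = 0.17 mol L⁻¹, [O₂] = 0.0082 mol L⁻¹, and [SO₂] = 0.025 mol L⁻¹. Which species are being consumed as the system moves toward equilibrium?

SO₂, O₂ (reactants)

Q = [SO₃]² / ([SO₂]²·[O₂]) = (0.17)² / ((0.025)²·(0.0082)) = 5600
Q = 5600 < Keq = 82000: net forward reaction.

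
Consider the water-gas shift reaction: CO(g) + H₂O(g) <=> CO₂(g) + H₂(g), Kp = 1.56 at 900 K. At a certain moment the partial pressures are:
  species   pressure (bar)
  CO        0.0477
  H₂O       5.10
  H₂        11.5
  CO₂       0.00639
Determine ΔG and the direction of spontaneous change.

Qp = P(CO₂)·P(H₂) / (P(CO)·P(H₂O)) = (0.00639)·(11.5) / ((0.0477)·(5.10)) = 0.302
ΔG = RT ln(Qp/Kp) = (8.314 J mol⁻¹ K⁻¹)(900 K) × ln(0.302/1.56)
   = (7.483 kJ/mol)(-1.642) = -12.3 kJ/mol
ΔG < 0, so the forward reaction is spontaneous (proceeds forward).

ΔG = -12.3 kJ/mol; the forward reaction is spontaneous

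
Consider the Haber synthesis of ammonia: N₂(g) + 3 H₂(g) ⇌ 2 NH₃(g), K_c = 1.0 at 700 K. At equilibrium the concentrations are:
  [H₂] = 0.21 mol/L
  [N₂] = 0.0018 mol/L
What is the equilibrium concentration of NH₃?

At equilibrium, K_c = [NH₃]² / ([N₂]·[H₂]³) = 1.0.
([NH₃])² / ((0.0018)·(0.21)³) = 1.0
[NH₃]² = 1.67×10⁻⁵ ⇒ [NH₃] = 0.0041 mol/L

[NH₃] = 0.0041 mol/L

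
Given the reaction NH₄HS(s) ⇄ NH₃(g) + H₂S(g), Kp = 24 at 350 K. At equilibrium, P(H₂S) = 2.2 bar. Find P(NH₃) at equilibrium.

P(NH₃) = 11 bar

(NH₄HS is a pure solid — omitted from Kp.)
At equilibrium, Kp = P(NH₃)·P(H₂S) = 24.
(P(NH₃))·(2.2) = 24
P(NH₃) = 10.9 = 11 bar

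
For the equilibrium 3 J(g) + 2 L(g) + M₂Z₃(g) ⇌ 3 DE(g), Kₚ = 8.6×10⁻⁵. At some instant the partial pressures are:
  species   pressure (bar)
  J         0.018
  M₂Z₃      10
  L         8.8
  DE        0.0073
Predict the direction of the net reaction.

no net change (already at equilibrium)

Qₚ = P(DE)³ / (P(J)³·P(L)²·P(M₂Z₃)) = (0.0073)³ / ((0.018)³·(8.8)²·(10)) = 8.6×10⁻⁵
Qₚ = 8.6×10⁻⁵ = Kₚ, so the system is already at equilibrium.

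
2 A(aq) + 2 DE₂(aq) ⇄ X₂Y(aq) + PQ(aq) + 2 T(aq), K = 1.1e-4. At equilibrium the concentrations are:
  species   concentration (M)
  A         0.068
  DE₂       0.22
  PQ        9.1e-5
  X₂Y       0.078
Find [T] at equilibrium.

At equilibrium, K = [X₂Y]·[PQ]·[T]² / ([A]²·[DE₂]²) = 1.1e-4.
(0.078)·(9.1e-5)·([T])² / ((0.068)²·(0.22)²) = 1.1e-4
[T]² = 0.00347 ⇒ [T] = 0.059 M

[T] = 0.059 M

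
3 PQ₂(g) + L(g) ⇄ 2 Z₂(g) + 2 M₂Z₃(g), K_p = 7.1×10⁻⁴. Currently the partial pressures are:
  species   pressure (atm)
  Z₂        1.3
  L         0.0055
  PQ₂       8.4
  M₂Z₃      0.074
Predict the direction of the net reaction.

Q_p = P(Z₂)²·P(M₂Z₃)² / (P(PQ₂)³·P(L)) = (1.3)²·(0.074)² / ((8.4)³·(0.0055)) = 0.0028
Q_p = 0.0028 > K_p = 7.1×10⁻⁴, so the reverse reaction proceeds.

to the left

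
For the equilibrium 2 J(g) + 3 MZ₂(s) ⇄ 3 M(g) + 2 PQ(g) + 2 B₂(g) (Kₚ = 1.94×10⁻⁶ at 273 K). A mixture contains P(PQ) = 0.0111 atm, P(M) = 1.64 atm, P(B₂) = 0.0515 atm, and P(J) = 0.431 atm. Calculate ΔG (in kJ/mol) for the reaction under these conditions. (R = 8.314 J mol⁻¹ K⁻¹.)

(MZ₂ is a pure solid — omitted from Qₚ.)
Qₚ = P(M)³·P(PQ)²·P(B₂)² / P(J)² = (1.64)³·(0.0111)²·(0.0515)² / (0.431)² = 7.76×10⁻⁶
ΔG = RT ln(Qₚ/Kₚ) = (8.314 J mol⁻¹ K⁻¹)(273 K) × ln(7.76×10⁻⁶/1.94×10⁻⁶)
   = (2.270 kJ/mol)(1.386) = 3.15 kJ/mol
ΔG > 0, so the forward reaction is non-spontaneous (proceeds in reverse).

ΔG = 3.15 kJ/mol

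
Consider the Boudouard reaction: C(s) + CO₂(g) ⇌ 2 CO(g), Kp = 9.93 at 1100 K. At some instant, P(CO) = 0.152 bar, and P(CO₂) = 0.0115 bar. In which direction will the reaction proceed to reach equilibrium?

to the right

(C is a pure solid — omitted from Qp.)
Qp = P(CO)² / P(CO₂) = (0.152)² / (0.0115) = 2.01
Qp = 2.01 < Kp = 9.93, so the forward reaction proceeds.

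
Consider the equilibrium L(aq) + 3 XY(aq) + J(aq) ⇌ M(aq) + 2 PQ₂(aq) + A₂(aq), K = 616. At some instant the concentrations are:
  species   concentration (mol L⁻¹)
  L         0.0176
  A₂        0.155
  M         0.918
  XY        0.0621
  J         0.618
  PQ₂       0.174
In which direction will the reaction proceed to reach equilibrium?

Q = [M]·[PQ₂]²·[A₂] / ([L]·[XY]³·[J]) = (0.918)·(0.174)²·(0.155) / ((0.0176)·(0.0621)³·(0.618)) = 1650
Q = 1650 > K = 616, so the reverse reaction proceeds.

to the left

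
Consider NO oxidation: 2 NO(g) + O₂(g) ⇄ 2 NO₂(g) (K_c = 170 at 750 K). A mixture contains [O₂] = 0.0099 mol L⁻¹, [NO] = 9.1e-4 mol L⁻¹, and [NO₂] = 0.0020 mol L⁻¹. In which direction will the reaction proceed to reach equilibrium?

reverse (toward reactants)

Q_c = [NO₂]² / ([NO]²·[O₂]) = (0.0020)² / ((9.1e-4)²·(0.0099)) = 490
Q_c = 490 > K_c = 170, so the reverse reaction proceeds.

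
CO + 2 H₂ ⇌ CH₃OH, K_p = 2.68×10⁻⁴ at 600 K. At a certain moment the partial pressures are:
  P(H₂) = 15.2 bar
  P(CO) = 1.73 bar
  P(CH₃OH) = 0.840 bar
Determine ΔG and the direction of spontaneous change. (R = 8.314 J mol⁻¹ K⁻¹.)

Q_p = P(CH₃OH) / (P(CO)·P(H₂)²) = (0.840) / ((1.73)·(15.2)²) = 0.00210
ΔG = RT ln(Q_p/K_p) = (8.314 J mol⁻¹ K⁻¹)(600 K) × ln(0.00210/2.68×10⁻⁴)
   = (4.988 kJ/mol)(2.059) = 10.3 kJ/mol
ΔG > 0, so the forward reaction is non-spontaneous (proceeds in reverse).

ΔG = 10.3 kJ/mol; the forward reaction is non-spontaneous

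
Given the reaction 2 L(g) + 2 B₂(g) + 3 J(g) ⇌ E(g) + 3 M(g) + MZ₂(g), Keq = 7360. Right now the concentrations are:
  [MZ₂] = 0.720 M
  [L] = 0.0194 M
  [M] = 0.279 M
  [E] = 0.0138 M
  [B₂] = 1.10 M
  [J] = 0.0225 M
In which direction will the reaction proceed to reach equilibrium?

Q = [E]·[M]³·[MZ₂] / ([L]²·[B₂]²·[J]³) = (0.0138)·(0.279)³·(0.720) / ((0.0194)²·(1.10)²·(0.0225)³) = 41600
Q = 41600 > Keq = 7360, so the reverse reaction proceeds.

in the reverse direction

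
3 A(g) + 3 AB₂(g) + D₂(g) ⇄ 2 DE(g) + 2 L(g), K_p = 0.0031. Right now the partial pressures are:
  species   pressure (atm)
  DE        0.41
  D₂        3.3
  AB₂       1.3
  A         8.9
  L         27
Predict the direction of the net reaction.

to the left

Q_p = P(DE)²·P(L)² / (P(A)³·P(AB₂)³·P(D₂)) = (0.41)²·(27)² / ((8.9)³·(1.3)³·(3.3)) = 0.024
Q_p = 0.024 > K_p = 0.0031, so the reverse reaction proceeds.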